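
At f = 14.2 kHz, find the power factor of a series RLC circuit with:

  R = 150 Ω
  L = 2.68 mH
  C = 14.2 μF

Step 1 — Angular frequency: ω = 2π·f = 2π·1.42e+04 = 8.922e+04 rad/s.
Step 2 — Component impedances:
  R: Z = R = 150 Ω
  L: Z = jωL = j·8.922e+04·0.00268 = 0 + j239.1 Ω
  C: Z = 1/(jωC) = -j/(ω·C) = 0 - j0.7893 Ω
Step 3 — Series combination: Z_total = R + L + C = 150 + j238.3 Ω = 281.6∠57.8° Ω.
Step 4 — Power factor: PF = cos(φ) = Re(Z)/|Z| = 150/281.6 = 0.5327.
Step 5 — Type: Im(Z) = 238.3 ⇒ lagging (phase φ = 57.8°).

PF = 0.5327 (lagging, φ = 57.8°)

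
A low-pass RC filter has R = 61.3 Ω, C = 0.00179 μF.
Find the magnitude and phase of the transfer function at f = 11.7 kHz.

Step 1 — Angular frequency: ω = 2π·1.17e+04 = 7.351e+04 rad/s.
Step 2 — Transfer function: H(jω) = 1/(1 + jωRC).
Step 3 — Denominator: 1 + jωRC = 1 + j·7.351e+04·61.3·1.79e-09 = 1 + j0.008066.
Step 4 — H = 0.9999 - j0.008066.
Step 5 — Magnitude: |H| = 1 (-0.0 dB); phase: φ = -0.5°.

|H| = 1 (-0.0 dB), φ = -0.5°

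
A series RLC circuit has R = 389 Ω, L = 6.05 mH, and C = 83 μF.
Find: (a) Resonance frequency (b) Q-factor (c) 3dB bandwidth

Step 1 — Resonance condition Im(Z)=0 gives ω₀ = 1/√(LC).
Step 2 — ω₀ = 1/√(0.00605·8.3e-05) = 1411 rad/s.
Step 3 — f₀ = ω₀/(2π) = 224.6 Hz.
Step 4 — Series Q: Q = ω₀L/R = 1411·0.00605/389 = 0.02195.
Step 5 — 3dB bandwidth: Δω = ω₀/Q = 6.43e+04 rad/s; BW = Δω/(2π) = 1.023e+04 Hz.

(a) f₀ = 224.6 Hz  (b) Q = 0.02195  (c) BW = 1.023e+04 Hz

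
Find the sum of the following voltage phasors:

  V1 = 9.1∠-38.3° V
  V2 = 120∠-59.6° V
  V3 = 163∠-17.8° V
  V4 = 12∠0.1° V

Step 1 — Convert each phasor to rectangular form:
  V1 = 9.1·(cos(-38.3°) + j·sin(-38.3°)) = 7.141 - j5.64 V
  V2 = 120·(cos(-59.6°) + j·sin(-59.6°)) = 60.72 - j103.5 V
  V3 = 163·(cos(-17.8°) + j·sin(-17.8°)) = 155.2 - j49.83 V
  V4 = 12·(cos(0.1°) + j·sin(0.1°)) = 12 + j0.02094 V
Step 2 — Sum components: V_total = 235.1 - j158.9 V.
Step 3 — Convert to polar: |V_total| = 283.8 V, ∠V_total = -34.1°.

V_total = 283.8∠-34.1° V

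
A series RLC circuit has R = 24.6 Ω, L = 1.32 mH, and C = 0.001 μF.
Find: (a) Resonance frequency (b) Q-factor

Step 1 — Resonance condition Im(Z)=0 gives ω₀ = 1/√(LC).
Step 2 — ω₀ = 1/√(0.00132·1e-09) = 8.704e+05 rad/s.
Step 3 — f₀ = ω₀/(2π) = 1.385e+05 Hz.
Step 4 — Series Q: Q = ω₀L/R = 8.704e+05·0.00132/24.6 = 46.7.

(a) f₀ = 1.385e+05 Hz  (b) Q = 46.7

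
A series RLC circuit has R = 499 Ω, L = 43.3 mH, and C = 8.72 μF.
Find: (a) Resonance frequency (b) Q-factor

Step 1 — Resonance condition Im(Z)=0 gives ω₀ = 1/√(LC).
Step 2 — ω₀ = 1/√(0.0433·8.72e-06) = 1627 rad/s.
Step 3 — f₀ = ω₀/(2π) = 259 Hz.
Step 4 — Series Q: Q = ω₀L/R = 1627·0.0433/499 = 0.1412.

(a) f₀ = 259 Hz  (b) Q = 0.1412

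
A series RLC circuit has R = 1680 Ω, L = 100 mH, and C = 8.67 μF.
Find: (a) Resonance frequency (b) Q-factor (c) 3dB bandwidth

Step 1 — Resonance condition Im(Z)=0 gives ω₀ = 1/√(LC).
Step 2 — ω₀ = 1/√(0.1·8.67e-06) = 1074 rad/s.
Step 3 — f₀ = ω₀/(2π) = 170.9 Hz.
Step 4 — Series Q: Q = ω₀L/R = 1074·0.1/1680 = 0.06393.
Step 5 — 3dB bandwidth: Δω = ω₀/Q = 1.68e+04 rad/s; BW = Δω/(2π) = 2674 Hz.

(a) f₀ = 170.9 Hz  (b) Q = 0.06393  (c) BW = 2674 Hz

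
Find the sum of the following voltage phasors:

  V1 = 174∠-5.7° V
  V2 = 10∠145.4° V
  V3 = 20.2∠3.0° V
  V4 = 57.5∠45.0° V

Step 1 — Convert each phasor to rectangular form:
  V1 = 174·(cos(-5.7°) + j·sin(-5.7°)) = 173.1 - j17.28 V
  V2 = 10·(cos(145.4°) + j·sin(145.4°)) = -8.231 + j5.678 V
  V3 = 20.2·(cos(3.0°) + j·sin(3.0°)) = 20.17 + j1.057 V
  V4 = 57.5·(cos(45.0°) + j·sin(45.0°)) = 40.66 + j40.66 V
Step 2 — Sum components: V_total = 225.7 + j30.11 V.
Step 3 — Convert to polar: |V_total| = 227.7 V, ∠V_total = 7.6°.

V_total = 227.7∠7.6° V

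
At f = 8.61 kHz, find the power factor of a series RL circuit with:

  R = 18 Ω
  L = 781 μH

Step 1 — Angular frequency: ω = 2π·f = 2π·8610 = 5.41e+04 rad/s.
Step 2 — Component impedances:
  R: Z = R = 18 Ω
  L: Z = jωL = j·5.41e+04·0.000781 = 0 + j42.25 Ω
Step 3 — Series combination: Z_total = R + L = 18 + j42.25 Ω = 45.93∠66.9° Ω.
Step 4 — Power factor: PF = cos(φ) = Re(Z)/|Z| = 18/45.93 = 0.3919.
Step 5 — Type: Im(Z) = 42.25 ⇒ lagging (phase φ = 66.9°).

PF = 0.3919 (lagging, φ = 66.9°)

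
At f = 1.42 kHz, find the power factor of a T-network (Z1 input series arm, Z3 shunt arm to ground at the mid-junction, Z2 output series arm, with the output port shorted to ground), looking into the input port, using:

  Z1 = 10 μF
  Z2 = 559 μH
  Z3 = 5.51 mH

Step 1 — Angular frequency: ω = 2π·f = 2π·1420 = 8922 rad/s.
Step 2 — Component impedances:
  Z1: Z = 1/(jωC) = -j/(ω·C) = 0 - j11.21 Ω
  Z2: Z = jωL = j·8922·0.000559 = 0 + j4.987 Ω
  Z3: Z = jωL = j·8922·0.00551 = 0 + j49.16 Ω
Step 3 — With the output port shorted to ground, the output series arm Z2 runs from the junction to ground; the shunt arm Z3 also runs from the junction to ground. They appear in parallel: Z3 || Z2 = 0 + j4.528 Ω.
Step 4 — Series with input arm Z1: Z_in = Z1 + (Z3 || Z2) = 0 - j6.68 Ω = 6.68∠-90.0° Ω.
Step 5 — Power factor: PF = cos(φ) = Re(Z)/|Z| = 0/6.68 = 0.
Step 6 — Type: Im(Z) = -6.68 ⇒ leading (phase φ = -90.0°).

PF = 0 (leading, φ = -90.0°)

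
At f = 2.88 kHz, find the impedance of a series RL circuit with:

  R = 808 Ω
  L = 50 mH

Step 1 — Angular frequency: ω = 2π·f = 2π·2880 = 1.81e+04 rad/s.
Step 2 — Component impedances:
  R: Z = R = 808 Ω
  L: Z = jωL = j·1.81e+04·0.05 = 0 + j904.8 Ω
Step 3 — Series combination: Z_total = R + L = 808 + j904.8 Ω = 1213∠48.2° Ω.

Z = 808 + j904.8 Ω = 1213∠48.2° Ω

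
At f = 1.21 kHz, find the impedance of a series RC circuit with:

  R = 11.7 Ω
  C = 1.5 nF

Step 1 — Angular frequency: ω = 2π·f = 2π·1210 = 7603 rad/s.
Step 2 — Component impedances:
  R: Z = R = 11.7 Ω
  C: Z = 1/(jωC) = -j/(ω·C) = 0 - j8.769e+04 Ω
Step 3 — Series combination: Z_total = R + C = 11.7 - j8.769e+04 Ω = 8.769e+04∠-90.0° Ω.

Z = 11.7 - j8.769e+04 Ω = 8.769e+04∠-90.0° Ω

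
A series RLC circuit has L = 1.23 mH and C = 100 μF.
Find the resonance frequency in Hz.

Step 1 — Resonance condition Im(Z)=0 gives ω₀ = 1/√(LC).
Step 2 — ω₀ = 1/√(0.00123·0.0001) = 2851 rad/s.
Step 3 — f₀ = ω₀/(2π) = 453.8 Hz.

f₀ = 453.8 Hz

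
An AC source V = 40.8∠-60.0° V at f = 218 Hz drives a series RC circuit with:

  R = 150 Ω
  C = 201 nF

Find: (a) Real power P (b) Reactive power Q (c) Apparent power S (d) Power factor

Step 1 — Angular frequency: ω = 2π·f = 2π·218 = 1370 rad/s.
Step 2 — Component impedances:
  R: Z = R = 150 Ω
  C: Z = 1/(jωC) = -j/(ω·C) = 0 - j3632 Ω
Step 3 — Series combination: Z_total = R + C = 150 - j3632 Ω = 3635∠-87.6° Ω.
Step 4 — Source phasor: V = 40.8∠-60.0° V = 20.4 - j35.33 V.
Step 5 — Current: I = V / Z = 0.009943 + j0.005206 A = 0.01122∠27.6° A.
Step 6 — Complex power: S = V·I* = 0.01889 - j0.4575 VA.
Step 7 — Real power: P = Re(S) = 0.01889 W.
Step 8 — Reactive power: Q = Im(S) = -0.4575 VAR.
Step 9 — Apparent power: |S| = 0.4579 VA.
Step 10 — Power factor: PF = P/|S| = 0.04126 (leading).

(a) P = 0.01889 W  (b) Q = -0.4575 VAR  (c) S = 0.4579 VA  (d) PF = 0.04126 (leading)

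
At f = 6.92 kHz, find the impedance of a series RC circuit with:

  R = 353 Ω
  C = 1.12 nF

Step 1 — Angular frequency: ω = 2π·f = 2π·6920 = 4.348e+04 rad/s.
Step 2 — Component impedances:
  R: Z = R = 353 Ω
  C: Z = 1/(jωC) = -j/(ω·C) = 0 - j2.054e+04 Ω
Step 3 — Series combination: Z_total = R + C = 353 - j2.054e+04 Ω = 2.054e+04∠-89.0° Ω.

Z = 353 - j2.054e+04 Ω = 2.054e+04∠-89.0° Ω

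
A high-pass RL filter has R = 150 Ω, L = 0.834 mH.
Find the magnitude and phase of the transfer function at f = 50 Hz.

Step 1 — Angular frequency: ω = 2π·50 = 314.2 rad/s.
Step 2 — Transfer function: H(jω) = jωL/(R + jωL).
Step 3 — Numerator jωL = j·0.262; denominator R + jωL = 150 + j0.262.
Step 4 — H = 3.051e-06 + j0.001747.
Step 5 — Magnitude: |H| = 0.001747 (-55.2 dB); phase: φ = 89.9°.

|H| = 0.001747 (-55.2 dB), φ = 89.9°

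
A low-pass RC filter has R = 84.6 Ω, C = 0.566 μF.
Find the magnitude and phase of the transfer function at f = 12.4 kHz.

Step 1 — Angular frequency: ω = 2π·1.24e+04 = 7.791e+04 rad/s.
Step 2 — Transfer function: H(jω) = 1/(1 + jωRC).
Step 3 — Denominator: 1 + jωRC = 1 + j·7.791e+04·84.6·5.66e-07 = 1 + j3.731.
Step 4 — H = 0.06703 - j0.2501.
Step 5 — Magnitude: |H| = 0.2589 (-11.7 dB); phase: φ = -75.0°.

|H| = 0.2589 (-11.7 dB), φ = -75.0°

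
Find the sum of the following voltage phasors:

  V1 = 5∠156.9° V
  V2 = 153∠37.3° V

Step 1 — Convert each phasor to rectangular form:
  V1 = 5·(cos(156.9°) + j·sin(156.9°)) = -4.599 + j1.962 V
  V2 = 153·(cos(37.3°) + j·sin(37.3°)) = 121.7 + j92.72 V
Step 2 — Sum components: V_total = 117.1 + j94.68 V.
Step 3 — Convert to polar: |V_total| = 150.6 V, ∠V_total = 39.0°.

V_total = 150.6∠39.0° V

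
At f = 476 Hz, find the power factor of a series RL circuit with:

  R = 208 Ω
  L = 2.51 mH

Step 1 — Angular frequency: ω = 2π·f = 2π·476 = 2991 rad/s.
Step 2 — Component impedances:
  R: Z = R = 208 Ω
  L: Z = jωL = j·2991·0.00251 = 0 + j7.507 Ω
Step 3 — Series combination: Z_total = R + L = 208 + j7.507 Ω = 208.1∠2.1° Ω.
Step 4 — Power factor: PF = cos(φ) = Re(Z)/|Z| = 208/208.14 = 0.9993.
Step 5 — Type: Im(Z) = 7.507 ⇒ lagging (phase φ = 2.1°).

PF = 0.9993 (lagging, φ = 2.1°)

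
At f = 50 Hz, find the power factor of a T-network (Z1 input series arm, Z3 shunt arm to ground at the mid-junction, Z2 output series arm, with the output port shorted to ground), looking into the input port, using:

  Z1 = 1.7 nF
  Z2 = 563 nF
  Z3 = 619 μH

Step 1 — Angular frequency: ω = 2π·f = 2π·50 = 314.2 rad/s.
Step 2 — Component impedances:
  Z1: Z = 1/(jωC) = -j/(ω·C) = 0 - j1.872e+06 Ω
  Z2: Z = 1/(jωC) = -j/(ω·C) = 0 - j5654 Ω
  Z3: Z = jωL = j·314.2·0.000619 = 0 + j0.1945 Ω
Step 3 — With the output port shorted to ground, the output series arm Z2 runs from the junction to ground; the shunt arm Z3 also runs from the junction to ground. They appear in parallel: Z3 || Z2 = 0 + j0.1945 Ω.
Step 4 — Series with input arm Z1: Z_in = Z1 + (Z3 || Z2) = 0 - j1.872e+06 Ω = 1.872e+06∠-90.0° Ω.
Step 5 — Power factor: PF = cos(φ) = Re(Z)/|Z| = 0/1.872e+06 = 0.
Step 6 — Type: Im(Z) = -1.872e+06 ⇒ leading (phase φ = -90.0°).

PF = 0 (leading, φ = -90.0°)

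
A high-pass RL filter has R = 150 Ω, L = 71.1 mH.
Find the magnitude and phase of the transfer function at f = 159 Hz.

Step 1 — Angular frequency: ω = 2π·159 = 999 rad/s.
Step 2 — Transfer function: H(jω) = jωL/(R + jωL).
Step 3 — Numerator jωL = j·71.03; denominator R + jωL = 150 + j71.03.
Step 4 — H = 0.1832 + j0.3868.
Step 5 — Magnitude: |H| = 0.428 (-7.4 dB); phase: φ = 64.7°.

|H| = 0.428 (-7.4 dB), φ = 64.7°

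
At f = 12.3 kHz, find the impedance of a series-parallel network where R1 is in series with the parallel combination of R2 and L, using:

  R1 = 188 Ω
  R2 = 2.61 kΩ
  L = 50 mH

Step 1 — Angular frequency: ω = 2π·f = 2π·1.23e+04 = 7.728e+04 rad/s.
Step 2 — Component impedances:
  R1: Z = R = 188 Ω
  R2: Z = R = 2610 Ω
  L: Z = jωL = j·7.728e+04·0.05 = 0 + j3864 Ω
Step 3 — Parallel branch: R2 || L = 1/(1/R2 + 1/L) = 1792 + j1211 Ω.
Step 4 — Series with R1: Z_total = R1 + (R2 || L) = 1980 + j1211 Ω = 2321∠31.4° Ω.

Z = 1980 + j1211 Ω = 2321∠31.4° Ω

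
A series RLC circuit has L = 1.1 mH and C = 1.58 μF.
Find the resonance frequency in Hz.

Step 1 — Resonance condition Im(Z)=0 gives ω₀ = 1/√(LC).
Step 2 — ω₀ = 1/√(0.0011·1.58e-06) = 2.399e+04 rad/s.
Step 3 — f₀ = ω₀/(2π) = 3818 Hz.

f₀ = 3818 Hz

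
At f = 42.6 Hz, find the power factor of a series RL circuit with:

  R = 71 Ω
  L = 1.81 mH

Step 1 — Angular frequency: ω = 2π·f = 2π·42.6 = 267.7 rad/s.
Step 2 — Component impedances:
  R: Z = R = 71 Ω
  L: Z = jωL = j·267.7·0.00181 = 0 + j0.4845 Ω
Step 3 — Series combination: Z_total = R + L = 71 + j0.4845 Ω = 71∠0.4° Ω.
Step 4 — Power factor: PF = cos(φ) = Re(Z)/|Z| = 71/71 = 1.
Step 5 — Type: Im(Z) = 0.4845 ⇒ lagging (phase φ = 0.4°).

PF = 1 (lagging, φ = 0.4°)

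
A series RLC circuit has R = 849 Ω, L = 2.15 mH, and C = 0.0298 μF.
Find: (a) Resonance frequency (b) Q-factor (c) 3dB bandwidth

Step 1 — Resonance condition Im(Z)=0 gives ω₀ = 1/√(LC).
Step 2 — ω₀ = 1/√(0.00215·2.98e-08) = 1.249e+05 rad/s.
Step 3 — f₀ = ω₀/(2π) = 1.988e+04 Hz.
Step 4 — Series Q: Q = ω₀L/R = 1.249e+05·0.00215/849 = 0.3164.
Step 5 — 3dB bandwidth: Δω = ω₀/Q = 3.949e+05 rad/s; BW = Δω/(2π) = 6.285e+04 Hz.

(a) f₀ = 1.988e+04 Hz  (b) Q = 0.3164  (c) BW = 6.285e+04 Hz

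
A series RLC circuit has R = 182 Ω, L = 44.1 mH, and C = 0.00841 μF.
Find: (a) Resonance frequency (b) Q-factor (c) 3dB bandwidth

Step 1 — Resonance condition Im(Z)=0 gives ω₀ = 1/√(LC).
Step 2 — ω₀ = 1/√(0.0441·8.41e-09) = 5.193e+04 rad/s.
Step 3 — f₀ = ω₀/(2π) = 8264 Hz.
Step 4 — Series Q: Q = ω₀L/R = 5.193e+04·0.0441/182 = 12.58.
Step 5 — 3dB bandwidth: Δω = ω₀/Q = 4127 rad/s; BW = Δω/(2π) = 656.8 Hz.

(a) f₀ = 8264 Hz  (b) Q = 12.58  (c) BW = 656.8 Hz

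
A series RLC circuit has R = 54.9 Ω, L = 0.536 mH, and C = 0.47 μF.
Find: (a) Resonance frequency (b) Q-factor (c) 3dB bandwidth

Step 1 — Resonance: ω₀ = 1/√(LC) = 1/√(0.000536·4.7e-07) = 6.3e+04 rad/s.
Step 2 — f₀ = ω₀/(2π) = 1.003e+04 Hz.
Step 3 — Series Q: Q = ω₀L/R = 6.3e+04·0.000536/54.9 = 0.6151.
Step 4 — Bandwidth: Δω = ω₀/Q = 1.024e+05 rad/s; BW = Δω/(2π) = 1.63e+04 Hz.

(a) f₀ = 1.003e+04 Hz  (b) Q = 0.6151  (c) BW = 1.63e+04 Hz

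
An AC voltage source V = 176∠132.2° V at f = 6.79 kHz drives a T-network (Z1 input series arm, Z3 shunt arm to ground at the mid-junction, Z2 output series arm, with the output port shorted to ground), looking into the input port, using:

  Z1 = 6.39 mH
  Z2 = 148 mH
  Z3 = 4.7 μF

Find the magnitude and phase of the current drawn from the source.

Step 1 — Angular frequency: ω = 2π·f = 2π·6790 = 4.266e+04 rad/s.
Step 2 — Component impedances:
  Z1: Z = jωL = j·4.266e+04·0.00639 = 0 + j272.6 Ω
  Z2: Z = jωL = j·4.266e+04·0.148 = 0 + j6314 Ω
  Z3: Z = 1/(jωC) = -j/(ω·C) = 0 - j4.987 Ω
Step 3 — With the output port shorted to ground, the output series arm Z2 runs from the junction to ground; the shunt arm Z3 also runs from the junction to ground. They appear in parallel: Z3 || Z2 = 0 - j4.991 Ω.
Step 4 — Series with input arm Z1: Z_in = Z1 + (Z3 || Z2) = 0 + j267.6 Ω = 267.6∠90.0° Ω.
Step 5 — Source phasor: V = 176∠132.2° V = -118.2 + j130.4 V.
Step 6 — Ohm's law: I = V / Z_total = (-118.2 + j130.4) / (0 + j267.6) = 0.4872 + j0.4417 A.
Step 7 — Convert to polar: |I| = 0.6576 A, ∠I = 42.2°.

I = 0.6576∠42.2° A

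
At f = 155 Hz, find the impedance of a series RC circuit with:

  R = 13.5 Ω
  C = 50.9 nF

Step 1 — Angular frequency: ω = 2π·f = 2π·155 = 973.9 rad/s.
Step 2 — Component impedances:
  R: Z = R = 13.5 Ω
  C: Z = 1/(jωC) = -j/(ω·C) = 0 - j2.017e+04 Ω
Step 3 — Series combination: Z_total = R + C = 13.5 - j2.017e+04 Ω = 2.017e+04∠-90.0° Ω.

Z = 13.5 - j2.017e+04 Ω = 2.017e+04∠-90.0° Ω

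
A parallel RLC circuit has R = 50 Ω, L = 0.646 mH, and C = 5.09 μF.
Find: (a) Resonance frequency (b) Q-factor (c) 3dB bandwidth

Step 1 — Resonance: ω₀ = 1/√(LC) = 1/√(0.000646·5.09e-06) = 1.744e+04 rad/s.
Step 2 — f₀ = ω₀/(2π) = 2776 Hz.
Step 3 — Parallel Q: Q = R/(ω₀L) = 50/(1.744e+04·0.000646) = 4.438.
Step 4 — Bandwidth: Δω = ω₀/Q = 3929 rad/s; BW = Δω/(2π) = 625.4 Hz.

(a) f₀ = 2776 Hz  (b) Q = 4.438  (c) BW = 625.4 Hz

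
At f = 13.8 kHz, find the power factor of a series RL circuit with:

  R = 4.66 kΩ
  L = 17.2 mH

Step 1 — Angular frequency: ω = 2π·f = 2π·1.38e+04 = 8.671e+04 rad/s.
Step 2 — Component impedances:
  R: Z = R = 4660 Ω
  L: Z = jωL = j·8.671e+04·0.0172 = 0 + j1491 Ω
Step 3 — Series combination: Z_total = R + L = 4660 + j1491 Ω = 4893∠17.7° Ω.
Step 4 — Power factor: PF = cos(φ) = Re(Z)/|Z| = 4660/4893 = 0.9524.
Step 5 — Type: Im(Z) = 1491 ⇒ lagging (phase φ = 17.7°).

PF = 0.9524 (lagging, φ = 17.7°)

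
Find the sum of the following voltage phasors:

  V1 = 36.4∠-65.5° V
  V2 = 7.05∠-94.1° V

Step 1 — Convert each phasor to rectangular form:
  V1 = 36.4·(cos(-65.5°) + j·sin(-65.5°)) = 15.09 - j33.12 V
  V2 = 7.05·(cos(-94.1°) + j·sin(-94.1°)) = -0.5041 - j7.032 V
Step 2 — Sum components: V_total = 14.59 - j40.15 V.
Step 3 — Convert to polar: |V_total| = 42.72 V, ∠V_total = -70.0°.

V_total = 42.72∠-70.0° V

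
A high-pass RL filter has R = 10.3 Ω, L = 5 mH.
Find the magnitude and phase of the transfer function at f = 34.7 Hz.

Step 1 — Angular frequency: ω = 2π·34.7 = 218 rad/s.
Step 2 — Transfer function: H(jω) = jωL/(R + jωL).
Step 3 — Numerator jωL = j·1.09; denominator R + jωL = 10.3 + j1.09.
Step 4 — H = 0.01108 + j0.1047.
Step 5 — Magnitude: |H| = 0.1053 (-19.6 dB); phase: φ = 84.0°.

|H| = 0.1053 (-19.6 dB), φ = 84.0°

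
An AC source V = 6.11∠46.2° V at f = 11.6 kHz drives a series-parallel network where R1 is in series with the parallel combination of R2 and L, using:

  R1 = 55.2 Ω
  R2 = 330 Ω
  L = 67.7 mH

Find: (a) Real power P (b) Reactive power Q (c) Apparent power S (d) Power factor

Step 1 — Angular frequency: ω = 2π·f = 2π·1.16e+04 = 7.288e+04 rad/s.
Step 2 — Component impedances:
  R1: Z = R = 55.2 Ω
  R2: Z = R = 330 Ω
  L: Z = jωL = j·7.288e+04·0.0677 = 0 + j4934 Ω
Step 3 — Parallel branch: R2 || L = 1/(1/R2 + 1/L) = 328.5 + j21.97 Ω.
Step 4 — Series with R1: Z_total = R1 + (R2 || L) = 383.7 + j21.97 Ω = 384.4∠3.3° Ω.
Step 5 — Source phasor: V = 6.11∠46.2° V = 4.229 + j4.41 V.
Step 6 — Current: I = V / Z = 0.01164 + j0.01083 A = 0.0159∠42.9° A.
Step 7 — Complex power: S = V·I* = 0.09697 + j0.005552 VA.
Step 8 — Real power: P = Re(S) = 0.09697 W.
Step 9 — Reactive power: Q = Im(S) = 0.005552 VAR.
Step 10 — Apparent power: |S| = 0.09713 VA.
Step 11 — Power factor: PF = P/|S| = 0.9984 (lagging).

(a) P = 0.09697 W  (b) Q = 0.005552 VAR  (c) S = 0.09713 VA  (d) PF = 0.9984 (lagging)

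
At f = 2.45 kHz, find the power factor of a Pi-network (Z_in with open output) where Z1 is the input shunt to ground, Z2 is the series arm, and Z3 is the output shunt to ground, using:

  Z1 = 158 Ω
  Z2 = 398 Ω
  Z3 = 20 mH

Step 1 — Angular frequency: ω = 2π·f = 2π·2450 = 1.539e+04 rad/s.
Step 2 — Component impedances:
  Z1: Z = R = 158 Ω
  Z2: Z = R = 398 Ω
  Z3: Z = jωL = j·1.539e+04·0.02 = 0 + j307.9 Ω
Step 3 — With open output, the series arm Z2 and the output shunt Z3 appear in series to ground: Z2 + Z3 = 398 + j307.9 Ω.
Step 4 — Parallel with input shunt Z1: Z_in = Z1 || (Z2 + Z3) = 123.6 + j19.03 Ω = 125.1∠8.7° Ω.
Step 5 — Power factor: PF = cos(φ) = Re(Z)/|Z| = 123.64/125.09 = 0.9884.
Step 6 — Type: Im(Z) = 19.03 ⇒ lagging (phase φ = 8.7°).

PF = 0.9884 (lagging, φ = 8.7°)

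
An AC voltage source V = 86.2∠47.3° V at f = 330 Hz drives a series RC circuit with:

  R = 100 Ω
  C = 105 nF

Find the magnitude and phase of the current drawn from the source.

Step 1 — Angular frequency: ω = 2π·f = 2π·330 = 2073 rad/s.
Step 2 — Component impedances:
  R: Z = R = 100 Ω
  C: Z = 1/(jωC) = -j/(ω·C) = 0 - j4593 Ω
Step 3 — Series combination: Z_total = R + C = 100 - j4593 Ω = 4594∠-88.8° Ω.
Step 4 — Source phasor: V = 86.2∠47.3° V = 58.46 + j63.35 V.
Step 5 — Ohm's law: I = V / Z_total = (58.46 + j63.35) / (100 - j4593) = -0.01351 + j0.01302 A.
Step 6 — Convert to polar: |I| = 0.01876 A, ∠I = 136.1°.

I = 0.01876∠136.1° A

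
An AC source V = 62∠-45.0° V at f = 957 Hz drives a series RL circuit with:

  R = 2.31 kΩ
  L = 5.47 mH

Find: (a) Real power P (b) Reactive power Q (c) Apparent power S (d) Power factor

Step 1 — Angular frequency: ω = 2π·f = 2π·957 = 6013 rad/s.
Step 2 — Component impedances:
  R: Z = R = 2310 Ω
  L: Z = jωL = j·6013·0.00547 = 0 + j32.89 Ω
Step 3 — Series combination: Z_total = R + L = 2310 + j32.89 Ω = 2310∠0.8° Ω.
Step 4 — Source phasor: V = 62∠-45.0° V = 43.84 - j43.84 V.
Step 5 — Current: I = V / Z = 0.0187 - j0.01924 A = 0.02684∠-45.8° A.
Step 6 — Complex power: S = V·I* = 1.664 + j0.02369 VA.
Step 7 — Real power: P = Re(S) = 1.664 W.
Step 8 — Reactive power: Q = Im(S) = 0.02369 VAR.
Step 9 — Apparent power: |S| = 1.664 VA.
Step 10 — Power factor: PF = P/|S| = 0.9999 (lagging).

(a) P = 1.664 W  (b) Q = 0.02369 VAR  (c) S = 1.664 VA  (d) PF = 0.9999 (lagging)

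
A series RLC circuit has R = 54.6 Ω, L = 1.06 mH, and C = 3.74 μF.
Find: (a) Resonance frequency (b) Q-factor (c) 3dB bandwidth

Step 1 — Resonance condition Im(Z)=0 gives ω₀ = 1/√(LC).
Step 2 — ω₀ = 1/√(0.00106·3.74e-06) = 1.588e+04 rad/s.
Step 3 — f₀ = ω₀/(2π) = 2528 Hz.
Step 4 — Series Q: Q = ω₀L/R = 1.588e+04·0.00106/54.6 = 0.3083.
Step 5 — 3dB bandwidth: Δω = ω₀/Q = 5.151e+04 rad/s; BW = Δω/(2π) = 8198 Hz.

(a) f₀ = 2528 Hz  (b) Q = 0.3083  (c) BW = 8198 Hz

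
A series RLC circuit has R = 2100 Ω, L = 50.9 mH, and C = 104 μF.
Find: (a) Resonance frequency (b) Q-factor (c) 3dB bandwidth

Step 1 — Resonance: ω₀ = 1/√(LC) = 1/√(0.0509·0.000104) = 434.6 rad/s.
Step 2 — f₀ = ω₀/(2π) = 69.17 Hz.
Step 3 — Series Q: Q = ω₀L/R = 434.6·0.0509/2100 = 0.01053.
Step 4 — Bandwidth: Δω = ω₀/Q = 4.126e+04 rad/s; BW = Δω/(2π) = 6566 Hz.

(a) f₀ = 69.17 Hz  (b) Q = 0.01053  (c) BW = 6566 Hz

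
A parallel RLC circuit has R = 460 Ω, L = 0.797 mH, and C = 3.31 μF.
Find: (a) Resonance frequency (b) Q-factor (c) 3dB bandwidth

Step 1 — Resonance: ω₀ = 1/√(LC) = 1/√(0.000797·3.31e-06) = 1.947e+04 rad/s.
Step 2 — f₀ = ω₀/(2π) = 3099 Hz.
Step 3 — Parallel Q: Q = R/(ω₀L) = 460/(1.947e+04·0.000797) = 29.64.
Step 4 — Bandwidth: Δω = ω₀/Q = 656.8 rad/s; BW = Δω/(2π) = 104.5 Hz.

(a) f₀ = 3099 Hz  (b) Q = 29.64  (c) BW = 104.5 Hz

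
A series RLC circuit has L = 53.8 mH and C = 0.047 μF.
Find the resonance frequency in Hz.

Step 1 — Resonance condition Im(Z)=0 gives ω₀ = 1/√(LC).
Step 2 — ω₀ = 1/√(0.0538·4.7e-08) = 1.989e+04 rad/s.
Step 3 — f₀ = ω₀/(2π) = 3165 Hz.

f₀ = 3165 Hz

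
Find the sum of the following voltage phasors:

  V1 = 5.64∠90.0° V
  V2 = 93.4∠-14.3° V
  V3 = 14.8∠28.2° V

Step 1 — Convert each phasor to rectangular form:
  V1 = 5.64·(cos(90.0°) + j·sin(90.0°)) = 0 + j5.64 V
  V2 = 93.4·(cos(-14.3°) + j·sin(-14.3°)) = 90.51 - j23.07 V
  V3 = 14.8·(cos(28.2°) + j·sin(28.2°)) = 13.04 + j6.994 V
Step 2 — Sum components: V_total = 103.5 - j10.44 V.
Step 3 — Convert to polar: |V_total| = 104.1 V, ∠V_total = -5.8°.

V_total = 104.1∠-5.8° V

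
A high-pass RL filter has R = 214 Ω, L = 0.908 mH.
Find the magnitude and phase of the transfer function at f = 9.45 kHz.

Step 1 — Angular frequency: ω = 2π·9450 = 5.938e+04 rad/s.
Step 2 — Transfer function: H(jω) = jωL/(R + jωL).
Step 3 — Numerator jωL = j·53.91; denominator R + jωL = 214 + j53.91.
Step 4 — H = 0.05968 + j0.2369.
Step 5 — Magnitude: |H| = 0.2443 (-12.2 dB); phase: φ = 75.9°.

|H| = 0.2443 (-12.2 dB), φ = 75.9°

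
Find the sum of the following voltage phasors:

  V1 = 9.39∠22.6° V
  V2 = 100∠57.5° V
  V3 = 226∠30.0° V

Step 1 — Convert each phasor to rectangular form:
  V1 = 9.39·(cos(22.6°) + j·sin(22.6°)) = 8.669 + j3.609 V
  V2 = 100·(cos(57.5°) + j·sin(57.5°)) = 53.73 + j84.34 V
  V3 = 226·(cos(30.0°) + j·sin(30.0°)) = 195.7 + j113 V
Step 2 — Sum components: V_total = 258.1 + j200.9 V.
Step 3 — Convert to polar: |V_total| = 327.1 V, ∠V_total = 37.9°.

V_total = 327.1∠37.9° V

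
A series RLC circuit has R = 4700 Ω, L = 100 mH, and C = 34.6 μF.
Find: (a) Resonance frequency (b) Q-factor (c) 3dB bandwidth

Step 1 — Resonance condition Im(Z)=0 gives ω₀ = 1/√(LC).
Step 2 — ω₀ = 1/√(0.1·3.46e-05) = 537.6 rad/s.
Step 3 — f₀ = ω₀/(2π) = 85.56 Hz.
Step 4 — Series Q: Q = ω₀L/R = 537.6·0.1/4700 = 0.01144.
Step 5 — 3dB bandwidth: Δω = ω₀/Q = 4.7e+04 rad/s; BW = Δω/(2π) = 7480 Hz.

(a) f₀ = 85.56 Hz  (b) Q = 0.01144  (c) BW = 7480 Hz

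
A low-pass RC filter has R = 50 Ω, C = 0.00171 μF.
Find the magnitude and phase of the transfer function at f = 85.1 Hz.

Step 1 — Angular frequency: ω = 2π·85.1 = 534.7 rad/s.
Step 2 — Transfer function: H(jω) = 1/(1 + jωRC).
Step 3 — Denominator: 1 + jωRC = 1 + j·534.7·50·1.71e-09 = 1 + j4.572e-05.
Step 4 — H = 1 - j4.572e-05.
Step 5 — Magnitude: |H| = 1 (-0.0 dB); phase: φ = -0.0°.

|H| = 1 (-0.0 dB), φ = -0.0°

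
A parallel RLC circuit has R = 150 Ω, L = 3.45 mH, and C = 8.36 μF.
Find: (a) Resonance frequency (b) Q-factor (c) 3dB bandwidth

Step 1 — Resonance: ω₀ = 1/√(LC) = 1/√(0.00345·8.36e-06) = 5888 rad/s.
Step 2 — f₀ = ω₀/(2π) = 937.1 Hz.
Step 3 — Parallel Q: Q = R/(ω₀L) = 150/(5888·0.00345) = 7.384.
Step 4 — Bandwidth: Δω = ω₀/Q = 797.4 rad/s; BW = Δω/(2π) = 126.9 Hz.

(a) f₀ = 937.1 Hz  (b) Q = 7.384  (c) BW = 126.9 Hz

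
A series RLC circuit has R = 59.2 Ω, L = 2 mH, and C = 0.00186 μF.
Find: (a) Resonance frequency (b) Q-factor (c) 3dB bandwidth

Step 1 — Resonance condition Im(Z)=0 gives ω₀ = 1/√(LC).
Step 2 — ω₀ = 1/√(0.002·1.86e-09) = 5.185e+05 rad/s.
Step 3 — f₀ = ω₀/(2π) = 8.252e+04 Hz.
Step 4 — Series Q: Q = ω₀L/R = 5.185e+05·0.002/59.2 = 17.52.
Step 5 — 3dB bandwidth: Δω = ω₀/Q = 2.96e+04 rad/s; BW = Δω/(2π) = 4711 Hz.

(a) f₀ = 8.252e+04 Hz  (b) Q = 17.52  (c) BW = 4711 Hz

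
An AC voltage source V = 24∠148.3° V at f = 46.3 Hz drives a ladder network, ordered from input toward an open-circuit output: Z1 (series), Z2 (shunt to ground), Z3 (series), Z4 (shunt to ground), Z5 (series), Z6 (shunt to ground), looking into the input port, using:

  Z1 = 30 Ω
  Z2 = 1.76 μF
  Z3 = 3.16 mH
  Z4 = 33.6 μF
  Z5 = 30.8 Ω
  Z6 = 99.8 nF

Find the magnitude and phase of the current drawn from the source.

Step 1 — Angular frequency: ω = 2π·f = 2π·46.3 = 290.9 rad/s.
Step 2 — Component impedances:
  Z1: Z = R = 30 Ω
  Z2: Z = 1/(jωC) = -j/(ω·C) = 0 - j1953 Ω
  Z3: Z = jωL = j·290.9·0.00316 = 0 + j0.9193 Ω
  Z4: Z = 1/(jωC) = -j/(ω·C) = 0 - j102.3 Ω
  Z5: Z = R = 30.8 Ω
  Z6: Z = 1/(jωC) = -j/(ω·C) = 0 - j3.444e+04 Ω
Step 3 — Ladder network (open output): work backward from the far end, alternating series and parallel combinations. Z_in = 30 - j96.11 Ω = 100.7∠-72.7° Ω.
Step 4 — Source phasor: V = 24∠148.3° V = -20.42 + j12.61 V.
Step 5 — Ohm's law: I = V / Z_total = (-20.42 + j12.61) / (30 - j96.11) = -0.18 - j0.1563 A.
Step 6 — Convert to polar: |I| = 0.2384 A, ∠I = -139.0°.

I = 0.2384∠-139.0° A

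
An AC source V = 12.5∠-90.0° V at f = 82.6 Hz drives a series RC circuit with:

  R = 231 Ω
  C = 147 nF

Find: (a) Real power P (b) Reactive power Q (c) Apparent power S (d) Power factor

Step 1 — Angular frequency: ω = 2π·f = 2π·82.6 = 519 rad/s.
Step 2 — Component impedances:
  R: Z = R = 231 Ω
  C: Z = 1/(jωC) = -j/(ω·C) = 0 - j1.311e+04 Ω
Step 3 — Series combination: Z_total = R + C = 231 - j1.311e+04 Ω = 1.311e+04∠-89.0° Ω.
Step 4 — Source phasor: V = 12.5∠-90.0° V = 0 - j12.5 V.
Step 5 — Current: I = V / Z = 0.0009534 - j1.68e-05 A = 0.0009535∠-1.0° A.
Step 6 — Complex power: S = V·I* = 0.00021 - j0.01192 VA.
Step 7 — Real power: P = Re(S) = 0.00021 W.
Step 8 — Reactive power: Q = Im(S) = -0.01192 VAR.
Step 9 — Apparent power: |S| = 0.01192 VA.
Step 10 — Power factor: PF = P/|S| = 0.01762 (leading).

(a) P = 0.00021 W  (b) Q = -0.01192 VAR  (c) S = 0.01192 VA  (d) PF = 0.01762 (leading)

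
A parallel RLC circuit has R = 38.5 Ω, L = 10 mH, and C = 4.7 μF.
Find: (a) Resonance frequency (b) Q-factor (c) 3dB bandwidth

Step 1 — Resonance: ω₀ = 1/√(LC) = 1/√(0.01·4.7e-06) = 4613 rad/s.
Step 2 — f₀ = ω₀/(2π) = 734.1 Hz.
Step 3 — Parallel Q: Q = R/(ω₀L) = 38.5/(4613·0.01) = 0.8347.
Step 4 — Bandwidth: Δω = ω₀/Q = 5526 rad/s; BW = Δω/(2π) = 879.6 Hz.

(a) f₀ = 734.1 Hz  (b) Q = 0.8347  (c) BW = 879.6 Hz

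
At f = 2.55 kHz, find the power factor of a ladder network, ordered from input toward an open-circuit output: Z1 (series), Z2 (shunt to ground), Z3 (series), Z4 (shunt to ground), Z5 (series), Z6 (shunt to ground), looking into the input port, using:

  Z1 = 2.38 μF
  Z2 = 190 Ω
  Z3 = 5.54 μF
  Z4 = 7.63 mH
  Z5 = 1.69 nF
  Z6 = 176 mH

Step 1 — Angular frequency: ω = 2π·f = 2π·2550 = 1.602e+04 rad/s.
Step 2 — Component impedances:
  Z1: Z = 1/(jωC) = -j/(ω·C) = 0 - j26.22 Ω
  Z2: Z = R = 190 Ω
  Z3: Z = 1/(jωC) = -j/(ω·C) = 0 - j11.27 Ω
  Z4: Z = jωL = j·1.602e+04·0.00763 = 0 + j122.2 Ω
  Z5: Z = 1/(jωC) = -j/(ω·C) = 0 - j3.693e+04 Ω
  Z6: Z = jωL = j·1.602e+04·0.176 = 0 + j2820 Ω
Step 3 — Ladder network (open output): work backward from the far end, alternating series and parallel combinations. Z_in = 48.62 + j56.69 Ω = 74.68∠49.4° Ω.
Step 4 — Power factor: PF = cos(φ) = Re(Z)/|Z| = 48.621/74.6807 = 0.6511.
Step 5 — Type: Im(Z) = 56.69 ⇒ lagging (phase φ = 49.4°).

PF = 0.6511 (lagging, φ = 49.4°)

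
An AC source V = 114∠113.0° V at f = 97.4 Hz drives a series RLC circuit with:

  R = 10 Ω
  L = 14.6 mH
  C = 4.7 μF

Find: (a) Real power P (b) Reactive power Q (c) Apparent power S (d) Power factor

Step 1 — Angular frequency: ω = 2π·f = 2π·97.4 = 612 rad/s.
Step 2 — Component impedances:
  R: Z = R = 10 Ω
  L: Z = jωL = j·612·0.0146 = 0 + j8.935 Ω
  C: Z = 1/(jωC) = -j/(ω·C) = 0 - j347.7 Ω
Step 3 — Series combination: Z_total = R + L + C = 10 - j338.7 Ω = 338.9∠-88.3° Ω.
Step 4 — Source phasor: V = 114∠113.0° V = -44.54 + j104.9 V.
Step 5 — Current: I = V / Z = -0.3134 - j0.1222 A = 0.3364∠-158.7° A.
Step 6 — Complex power: S = V·I* = 1.132 - j38.33 VA.
Step 7 — Real power: P = Re(S) = 1.132 W.
Step 8 — Reactive power: Q = Im(S) = -38.33 VAR.
Step 9 — Apparent power: |S| = 38.35 VA.
Step 10 — Power factor: PF = P/|S| = 0.02951 (leading).

(a) P = 1.132 W  (b) Q = -38.33 VAR  (c) S = 38.35 VA  (d) PF = 0.02951 (leading)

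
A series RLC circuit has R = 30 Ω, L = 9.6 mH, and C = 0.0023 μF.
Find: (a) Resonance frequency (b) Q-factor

Step 1 — Resonance condition Im(Z)=0 gives ω₀ = 1/√(LC).
Step 2 — ω₀ = 1/√(0.0096·2.3e-09) = 2.128e+05 rad/s.
Step 3 — f₀ = ω₀/(2π) = 3.387e+04 Hz.
Step 4 — Series Q: Q = ω₀L/R = 2.128e+05·0.0096/30 = 68.1.

(a) f₀ = 3.387e+04 Hz  (b) Q = 68.1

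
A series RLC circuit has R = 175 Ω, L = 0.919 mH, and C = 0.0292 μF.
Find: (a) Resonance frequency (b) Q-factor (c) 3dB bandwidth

Step 1 — Resonance: ω₀ = 1/√(LC) = 1/√(0.000919·2.92e-08) = 1.93e+05 rad/s.
Step 2 — f₀ = ω₀/(2π) = 3.072e+04 Hz.
Step 3 — Series Q: Q = ω₀L/R = 1.93e+05·0.000919/175 = 1.014.
Step 4 — Bandwidth: Δω = ω₀/Q = 1.904e+05 rad/s; BW = Δω/(2π) = 3.031e+04 Hz.

(a) f₀ = 3.072e+04 Hz  (b) Q = 1.014  (c) BW = 3.031e+04 Hz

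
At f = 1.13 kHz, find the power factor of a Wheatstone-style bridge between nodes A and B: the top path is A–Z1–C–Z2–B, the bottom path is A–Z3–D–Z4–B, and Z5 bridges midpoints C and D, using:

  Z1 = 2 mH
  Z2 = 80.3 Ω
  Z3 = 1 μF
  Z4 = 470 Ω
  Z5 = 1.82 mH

Step 1 — Angular frequency: ω = 2π·f = 2π·1130 = 7100 rad/s.
Step 2 — Component impedances:
  Z1: Z = jωL = j·7100·0.002 = 0 + j14.2 Ω
  Z2: Z = R = 80.3 Ω
  Z3: Z = 1/(jωC) = -j/(ω·C) = 0 - j140.8 Ω
  Z4: Z = R = 470 Ω
  Z5: Z = jωL = j·7100·0.00182 = 0 + j12.92 Ω
Step 3 — Bridge requires nodal analysis (the Z5 bridge couples midpoints C and D, so the two paths cannot be reduced to a simple series/parallel combination). Setting node B to ground and injecting 1 A at node A, the 3-node admittance system at A, C, D solves to V_A = Z_AB = 68.61 + j16.75 Ω = 70.62∠13.7° Ω.
Step 4 — Power factor: PF = cos(φ) = Re(Z)/|Z| = 68.61/70.62 = 0.9715.
Step 5 — Type: Im(Z) = 16.75 ⇒ lagging (phase φ = 13.7°).

PF = 0.9715 (lagging, φ = 13.7°)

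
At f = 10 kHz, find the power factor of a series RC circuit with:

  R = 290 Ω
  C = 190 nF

Step 1 — Angular frequency: ω = 2π·f = 2π·1e+04 = 6.283e+04 rad/s.
Step 2 — Component impedances:
  R: Z = R = 290 Ω
  C: Z = 1/(jωC) = -j/(ω·C) = 0 - j83.77 Ω
Step 3 — Series combination: Z_total = R + C = 290 - j83.77 Ω = 301.9∠-16.1° Ω.
Step 4 — Power factor: PF = cos(φ) = Re(Z)/|Z| = 290/301.86 = 0.9607.
Step 5 — Type: Im(Z) = -83.77 ⇒ leading (phase φ = -16.1°).

PF = 0.9607 (leading, φ = -16.1°)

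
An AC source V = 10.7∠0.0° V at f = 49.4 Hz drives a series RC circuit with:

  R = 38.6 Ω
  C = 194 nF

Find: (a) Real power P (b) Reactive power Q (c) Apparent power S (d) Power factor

Step 1 — Angular frequency: ω = 2π·f = 2π·49.4 = 310.4 rad/s.
Step 2 — Component impedances:
  R: Z = R = 38.6 Ω
  C: Z = 1/(jωC) = -j/(ω·C) = 0 - j1.661e+04 Ω
Step 3 — Series combination: Z_total = R + C = 38.6 - j1.661e+04 Ω = 1.661e+04∠-89.9° Ω.
Step 4 — Source phasor: V = 10.7∠0.0° V = 10.7 V.
Step 5 — Current: I = V / Z = 1.498e-06 + j0.0006443 A = 0.0006443∠89.9° A.
Step 6 — Complex power: S = V·I* = 1.602e-05 - j0.006894 VA.
Step 7 — Real power: P = Re(S) = 1.602e-05 W.
Step 8 — Reactive power: Q = Im(S) = -0.006894 VAR.
Step 9 — Apparent power: |S| = 0.006894 VA.
Step 10 — Power factor: PF = P/|S| = 0.002324 (leading).

(a) P = 1.602e-05 W  (b) Q = -0.006894 VAR  (c) S = 0.006894 VA  (d) PF = 0.002324 (leading)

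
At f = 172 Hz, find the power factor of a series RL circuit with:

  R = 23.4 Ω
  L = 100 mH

Step 1 — Angular frequency: ω = 2π·f = 2π·172 = 1081 rad/s.
Step 2 — Component impedances:
  R: Z = R = 23.4 Ω
  L: Z = jωL = j·1081·0.1 = 0 + j108.1 Ω
Step 3 — Series combination: Z_total = R + L = 23.4 + j108.1 Ω = 110.6∠77.8° Ω.
Step 4 — Power factor: PF = cos(φ) = Re(Z)/|Z| = 23.4/110.6 = 0.2116.
Step 5 — Type: Im(Z) = 108.1 ⇒ lagging (phase φ = 77.8°).

PF = 0.2116 (lagging, φ = 77.8°)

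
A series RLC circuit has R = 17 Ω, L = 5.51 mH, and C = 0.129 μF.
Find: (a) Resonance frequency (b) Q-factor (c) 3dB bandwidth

Step 1 — Resonance condition Im(Z)=0 gives ω₀ = 1/√(LC).
Step 2 — ω₀ = 1/√(0.00551·1.29e-07) = 3.751e+04 rad/s.
Step 3 — f₀ = ω₀/(2π) = 5970 Hz.
Step 4 — Series Q: Q = ω₀L/R = 3.751e+04·0.00551/17 = 12.16.
Step 5 — 3dB bandwidth: Δω = ω₀/Q = 3085 rad/s; BW = Δω/(2π) = 491 Hz.

(a) f₀ = 5970 Hz  (b) Q = 12.16  (c) BW = 491 Hz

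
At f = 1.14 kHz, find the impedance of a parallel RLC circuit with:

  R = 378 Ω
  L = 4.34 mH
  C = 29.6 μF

Step 1 — Angular frequency: ω = 2π·f = 2π·1140 = 7163 rad/s.
Step 2 — Component impedances:
  R: Z = R = 378 Ω
  L: Z = jωL = j·7163·0.00434 = 0 + j31.09 Ω
  C: Z = 1/(jωC) = -j/(ω·C) = 0 - j4.717 Ω
Step 3 — Parallel combination: 1/Z_total = 1/R + 1/L + 1/C; Z_total = 0.08177 - j5.559 Ω = 5.56∠-89.2° Ω.

Z = 0.08177 - j5.559 Ω = 5.56∠-89.2° Ω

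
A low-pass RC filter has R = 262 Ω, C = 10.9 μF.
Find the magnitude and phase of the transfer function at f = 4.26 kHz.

Step 1 — Angular frequency: ω = 2π·4260 = 2.677e+04 rad/s.
Step 2 — Transfer function: H(jω) = 1/(1 + jωRC).
Step 3 — Denominator: 1 + jωRC = 1 + j·2.677e+04·262·1.09e-05 = 1 + j76.44.
Step 4 — H = 0.0001711 - j0.01308.
Step 5 — Magnitude: |H| = 0.01308 (-37.7 dB); phase: φ = -89.3°.

|H| = 0.01308 (-37.7 dB), φ = -89.3°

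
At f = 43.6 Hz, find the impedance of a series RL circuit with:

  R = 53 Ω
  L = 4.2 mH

Step 1 — Angular frequency: ω = 2π·f = 2π·43.6 = 273.9 rad/s.
Step 2 — Component impedances:
  R: Z = R = 53 Ω
  L: Z = jωL = j·273.9·0.0042 = 0 + j1.151 Ω
Step 3 — Series combination: Z_total = R + L = 53 + j1.151 Ω = 53.01∠1.2° Ω.

Z = 53 + j1.151 Ω = 53.01∠1.2° Ω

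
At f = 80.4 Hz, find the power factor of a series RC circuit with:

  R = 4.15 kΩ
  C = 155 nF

Step 1 — Angular frequency: ω = 2π·f = 2π·80.4 = 505.2 rad/s.
Step 2 — Component impedances:
  R: Z = R = 4150 Ω
  C: Z = 1/(jωC) = -j/(ω·C) = 0 - j1.277e+04 Ω
Step 3 — Series combination: Z_total = R + C = 4150 - j1.277e+04 Ω = 1.343e+04∠-72.0° Ω.
Step 4 — Power factor: PF = cos(φ) = Re(Z)/|Z| = 4150/1.343e+04 = 0.309.
Step 5 — Type: Im(Z) = -1.277e+04 ⇒ leading (phase φ = -72.0°).

PF = 0.309 (leading, φ = -72.0°)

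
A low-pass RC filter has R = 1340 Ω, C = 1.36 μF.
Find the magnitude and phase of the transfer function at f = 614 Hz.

Step 1 — Angular frequency: ω = 2π·614 = 3858 rad/s.
Step 2 — Transfer function: H(jω) = 1/(1 + jωRC).
Step 3 — Denominator: 1 + jωRC = 1 + j·3858·1340·1.36e-06 = 1 + j7.031.
Step 4 — H = 0.01983 - j0.1394.
Step 5 — Magnitude: |H| = 0.1408 (-17.0 dB); phase: φ = -81.9°.

|H| = 0.1408 (-17.0 dB), φ = -81.9°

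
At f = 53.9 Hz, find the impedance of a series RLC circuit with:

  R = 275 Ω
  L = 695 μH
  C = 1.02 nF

Step 1 — Angular frequency: ω = 2π·f = 2π·53.9 = 338.7 rad/s.
Step 2 — Component impedances:
  R: Z = R = 275 Ω
  L: Z = jωL = j·338.7·0.000695 = 0 + j0.2354 Ω
  C: Z = 1/(jωC) = -j/(ω·C) = 0 - j2.895e+06 Ω
Step 3 — Series combination: Z_total = R + L + C = 275 - j2.895e+06 Ω = 2.895e+06∠-90.0° Ω.

Z = 275 - j2.895e+06 Ω = 2.895e+06∠-90.0° Ω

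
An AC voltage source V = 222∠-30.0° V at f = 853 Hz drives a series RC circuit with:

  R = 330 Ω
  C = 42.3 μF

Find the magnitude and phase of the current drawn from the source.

Step 1 — Angular frequency: ω = 2π·f = 2π·853 = 5360 rad/s.
Step 2 — Component impedances:
  R: Z = R = 330 Ω
  C: Z = 1/(jωC) = -j/(ω·C) = 0 - j4.411 Ω
Step 3 — Series combination: Z_total = R + C = 330 - j4.411 Ω = 330∠-0.8° Ω.
Step 4 — Source phasor: V = 222∠-30.0° V = 192.3 - j111 V.
Step 5 — Ohm's law: I = V / Z_total = (192.3 - j111) / (330 - j4.411) = 0.587 - j0.3285 A.
Step 6 — Convert to polar: |I| = 0.6727 A, ∠I = -29.2°.

I = 0.6727∠-29.2° A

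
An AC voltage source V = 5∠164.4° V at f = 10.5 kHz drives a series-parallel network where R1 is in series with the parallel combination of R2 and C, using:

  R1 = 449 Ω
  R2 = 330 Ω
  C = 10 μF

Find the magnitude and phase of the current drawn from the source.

Step 1 — Angular frequency: ω = 2π·f = 2π·1.05e+04 = 6.597e+04 rad/s.
Step 2 — Component impedances:
  R1: Z = R = 449 Ω
  R2: Z = R = 330 Ω
  C: Z = 1/(jωC) = -j/(ω·C) = 0 - j1.516 Ω
Step 3 — Parallel branch: R2 || C = 1/(1/R2 + 1/C) = 0.006962 - j1.516 Ω.
Step 4 — Series with R1: Z_total = R1 + (R2 || C) = 449 - j1.516 Ω = 449∠-0.2° Ω.
Step 5 — Source phasor: V = 5∠164.4° V = -4.816 + j1.345 V.
Step 6 — Ohm's law: I = V / Z_total = (-4.816 + j1.345) / (449 - j1.516) = -0.01074 + j0.002958 A.
Step 7 — Convert to polar: |I| = 0.01114 A, ∠I = 164.6°.

I = 0.01114∠164.6° A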